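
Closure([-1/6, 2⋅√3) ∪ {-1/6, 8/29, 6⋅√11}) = [-1/6, 2⋅√3] ∪ {6⋅√11}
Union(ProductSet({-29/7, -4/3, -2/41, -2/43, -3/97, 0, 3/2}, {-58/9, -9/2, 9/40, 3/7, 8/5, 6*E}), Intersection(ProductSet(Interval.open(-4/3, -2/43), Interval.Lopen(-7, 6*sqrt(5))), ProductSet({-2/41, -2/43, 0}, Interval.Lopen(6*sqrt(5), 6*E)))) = ProductSet({-29/7, -4/3, -2/41, -2/43, -3/97, 0, 3/2}, {-58/9, -9/2, 9/40, 3/7, 8/5, 6*E})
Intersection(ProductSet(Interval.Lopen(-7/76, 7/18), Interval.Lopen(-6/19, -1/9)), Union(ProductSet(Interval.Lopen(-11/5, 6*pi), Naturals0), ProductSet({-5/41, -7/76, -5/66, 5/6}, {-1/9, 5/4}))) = ProductSet({-5/66}, {-1/9})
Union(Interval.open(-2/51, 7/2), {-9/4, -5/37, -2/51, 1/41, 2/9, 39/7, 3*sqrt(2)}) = Union({-9/4, -5/37, 39/7, 3*sqrt(2)}, Interval.Ropen(-2/51, 7/2))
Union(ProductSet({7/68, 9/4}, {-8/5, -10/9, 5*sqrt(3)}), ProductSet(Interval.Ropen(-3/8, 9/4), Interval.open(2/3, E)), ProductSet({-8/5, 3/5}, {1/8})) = Union(ProductSet({-8/5, 3/5}, {1/8}), ProductSet({7/68, 9/4}, {-8/5, -10/9, 5*sqrt(3)}), ProductSet(Interval.Ropen(-3/8, 9/4), Interval.open(2/3, E)))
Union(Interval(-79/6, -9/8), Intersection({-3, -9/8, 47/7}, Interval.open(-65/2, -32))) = Interval(-79/6, -9/8)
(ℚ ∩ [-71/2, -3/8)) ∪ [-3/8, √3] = [-3/8, √3] ∪ (ℚ ∩ [-71/2, -3/8))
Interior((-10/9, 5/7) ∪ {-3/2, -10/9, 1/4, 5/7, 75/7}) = (-10/9, 5/7)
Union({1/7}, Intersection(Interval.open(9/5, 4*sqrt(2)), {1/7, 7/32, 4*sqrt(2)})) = {1/7}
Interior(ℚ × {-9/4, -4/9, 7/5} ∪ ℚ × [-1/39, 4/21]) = ∅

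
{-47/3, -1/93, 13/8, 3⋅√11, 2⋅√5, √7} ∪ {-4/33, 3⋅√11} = {-47/3, -4/33, -1/93, 13/8, 3⋅√11, 2⋅√5, √7}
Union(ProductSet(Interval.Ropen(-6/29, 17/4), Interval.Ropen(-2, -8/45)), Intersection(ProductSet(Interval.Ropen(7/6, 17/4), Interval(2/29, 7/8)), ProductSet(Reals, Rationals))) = Union(ProductSet(Interval.Ropen(-6/29, 17/4), Interval.Ropen(-2, -8/45)), ProductSet(Interval.Ropen(7/6, 17/4), Intersection(Interval(2/29, 7/8), Rationals)))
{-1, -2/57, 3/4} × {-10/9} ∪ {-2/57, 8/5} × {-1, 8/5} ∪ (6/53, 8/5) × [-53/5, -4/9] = ({-2/57, 8/5} × {-1, 8/5}) ∪ ({-1, -2/57, 3/4} × {-10/9}) ∪ ((6/53, 8/5) × [-53/5, -4/9])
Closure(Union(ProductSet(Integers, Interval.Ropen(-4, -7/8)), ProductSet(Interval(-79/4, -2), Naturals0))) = Union(ProductSet(Integers, Interval(-4, -7/8)), ProductSet(Interval(-79/4, -2), Naturals0))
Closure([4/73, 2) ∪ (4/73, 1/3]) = [4/73, 2]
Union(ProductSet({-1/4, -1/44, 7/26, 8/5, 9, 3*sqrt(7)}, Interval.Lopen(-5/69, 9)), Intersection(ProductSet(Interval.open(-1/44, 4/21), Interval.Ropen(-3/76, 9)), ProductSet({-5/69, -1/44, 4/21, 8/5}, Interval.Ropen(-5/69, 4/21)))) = ProductSet({-1/4, -1/44, 7/26, 8/5, 9, 3*sqrt(7)}, Interval.Lopen(-5/69, 9))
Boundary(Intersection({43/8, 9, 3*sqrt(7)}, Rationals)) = {43/8, 9}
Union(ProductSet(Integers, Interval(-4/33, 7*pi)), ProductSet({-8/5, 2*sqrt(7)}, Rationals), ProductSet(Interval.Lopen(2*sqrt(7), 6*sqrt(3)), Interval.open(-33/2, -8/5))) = Union(ProductSet({-8/5, 2*sqrt(7)}, Rationals), ProductSet(Integers, Interval(-4/33, 7*pi)), ProductSet(Interval.Lopen(2*sqrt(7), 6*sqrt(3)), Interval.open(-33/2, -8/5)))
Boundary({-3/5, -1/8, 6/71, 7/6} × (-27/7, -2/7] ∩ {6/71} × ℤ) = {6/71} × {-3, -2, -1}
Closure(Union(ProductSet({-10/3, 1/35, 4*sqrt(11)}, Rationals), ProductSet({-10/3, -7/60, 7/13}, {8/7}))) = Union(ProductSet({-10/3, -7/60, 7/13}, {8/7}), ProductSet({-10/3, 1/35, 4*sqrt(11)}, Reals))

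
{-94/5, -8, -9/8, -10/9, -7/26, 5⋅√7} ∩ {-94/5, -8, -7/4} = {-94/5, -8}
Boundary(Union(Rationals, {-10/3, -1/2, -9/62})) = Reals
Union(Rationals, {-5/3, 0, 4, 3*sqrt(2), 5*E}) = Union({3*sqrt(2), 5*E}, Rationals)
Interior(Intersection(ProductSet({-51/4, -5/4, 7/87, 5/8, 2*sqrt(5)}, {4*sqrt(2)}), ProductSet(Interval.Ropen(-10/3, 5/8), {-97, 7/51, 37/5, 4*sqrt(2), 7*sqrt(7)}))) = EmptySet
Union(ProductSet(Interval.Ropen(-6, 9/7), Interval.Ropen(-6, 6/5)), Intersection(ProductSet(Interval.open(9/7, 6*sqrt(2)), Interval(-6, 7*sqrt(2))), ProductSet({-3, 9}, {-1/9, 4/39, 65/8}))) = ProductSet(Interval.Ropen(-6, 9/7), Interval.Ropen(-6, 6/5))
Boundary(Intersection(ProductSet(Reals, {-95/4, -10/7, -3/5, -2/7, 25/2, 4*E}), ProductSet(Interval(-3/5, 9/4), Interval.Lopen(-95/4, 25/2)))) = ProductSet(Interval(-3/5, 9/4), {-10/7, -3/5, -2/7, 25/2, 4*E})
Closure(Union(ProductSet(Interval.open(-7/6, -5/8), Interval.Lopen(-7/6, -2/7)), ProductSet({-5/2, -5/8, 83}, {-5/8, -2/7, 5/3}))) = Union(ProductSet({-7/6, -5/8}, Interval(-7/6, -2/7)), ProductSet({-5/2, -5/8, 83}, {-5/8, -2/7, 5/3}), ProductSet(Interval(-7/6, -5/8), {-7/6, -2/7}), ProductSet(Interval.open(-7/6, -5/8), Interval.Lopen(-7/6, -2/7)))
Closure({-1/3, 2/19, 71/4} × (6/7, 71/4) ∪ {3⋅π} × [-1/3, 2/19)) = ({3⋅π} × [-1/3, 2/19]) ∪ ({-1/3, 2/19, 71/4} × [6/7, 71/4])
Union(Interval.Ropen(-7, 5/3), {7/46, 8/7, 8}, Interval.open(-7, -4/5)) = Union({8}, Interval.Ropen(-7, 5/3))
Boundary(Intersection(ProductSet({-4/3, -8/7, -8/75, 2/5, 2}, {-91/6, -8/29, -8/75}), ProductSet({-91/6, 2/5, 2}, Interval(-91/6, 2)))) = ProductSet({2/5, 2}, {-91/6, -8/29, -8/75})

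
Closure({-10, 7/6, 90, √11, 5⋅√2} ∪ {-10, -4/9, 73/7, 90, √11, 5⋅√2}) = {-10, -4/9, 7/6, 73/7, 90, √11, 5⋅√2}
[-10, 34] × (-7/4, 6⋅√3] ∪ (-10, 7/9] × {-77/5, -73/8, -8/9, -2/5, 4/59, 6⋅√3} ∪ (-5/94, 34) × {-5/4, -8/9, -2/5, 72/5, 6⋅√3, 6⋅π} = ([-10, 34] × (-7/4, 6⋅√3]) ∪ ((-10, 7/9] × {-77/5, -73/8, -8/9, -2/5, 4/59, 6⋅√3}) ∪ ((-5/94, 34) × {-5/4, -8/9, -2/5, 72/5, 6⋅√3, 6⋅π})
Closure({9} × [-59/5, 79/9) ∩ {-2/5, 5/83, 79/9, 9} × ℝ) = {9} × [-59/5, 79/9]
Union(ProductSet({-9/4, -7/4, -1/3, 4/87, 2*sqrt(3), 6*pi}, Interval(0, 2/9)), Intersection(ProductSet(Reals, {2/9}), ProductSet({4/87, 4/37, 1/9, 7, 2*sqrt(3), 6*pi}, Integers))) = ProductSet({-9/4, -7/4, -1/3, 4/87, 2*sqrt(3), 6*pi}, Interval(0, 2/9))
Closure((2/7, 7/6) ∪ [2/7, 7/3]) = [2/7, 7/3]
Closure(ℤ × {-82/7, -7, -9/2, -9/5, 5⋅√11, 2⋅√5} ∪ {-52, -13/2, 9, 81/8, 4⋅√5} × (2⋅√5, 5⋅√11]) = (ℤ × {-82/7, -7, -9/2, -9/5, 5⋅√11, 2⋅√5}) ∪ ({-52, -13/2, 9, 81/8, 4⋅√5} × [2⋅√5, 5⋅√11])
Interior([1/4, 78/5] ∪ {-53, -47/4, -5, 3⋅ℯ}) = (1/4, 78/5)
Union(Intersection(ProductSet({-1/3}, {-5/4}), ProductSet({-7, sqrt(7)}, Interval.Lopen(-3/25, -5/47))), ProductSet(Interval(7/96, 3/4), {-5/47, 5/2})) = ProductSet(Interval(7/96, 3/4), {-5/47, 5/2})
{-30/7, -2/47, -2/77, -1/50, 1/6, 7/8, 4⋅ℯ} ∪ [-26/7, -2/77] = {-30/7, -1/50, 1/6, 7/8, 4⋅ℯ} ∪ [-26/7, -2/77]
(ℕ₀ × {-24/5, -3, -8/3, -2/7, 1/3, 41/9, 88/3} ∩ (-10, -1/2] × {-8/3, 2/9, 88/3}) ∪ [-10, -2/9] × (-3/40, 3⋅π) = [-10, -2/9] × (-3/40, 3⋅π)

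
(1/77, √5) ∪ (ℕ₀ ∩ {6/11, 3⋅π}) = (1/77, √5)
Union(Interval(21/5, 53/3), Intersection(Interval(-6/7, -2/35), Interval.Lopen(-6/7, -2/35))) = Union(Interval.Lopen(-6/7, -2/35), Interval(21/5, 53/3))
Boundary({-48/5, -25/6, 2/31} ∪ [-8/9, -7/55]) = {-48/5, -25/6, -8/9, -7/55, 2/31}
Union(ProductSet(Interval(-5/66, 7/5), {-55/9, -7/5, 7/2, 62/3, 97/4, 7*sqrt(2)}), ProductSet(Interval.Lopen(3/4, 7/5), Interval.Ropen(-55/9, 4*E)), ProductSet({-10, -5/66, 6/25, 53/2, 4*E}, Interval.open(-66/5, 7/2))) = Union(ProductSet({-10, -5/66, 6/25, 53/2, 4*E}, Interval.open(-66/5, 7/2)), ProductSet(Interval(-5/66, 7/5), {-55/9, -7/5, 7/2, 62/3, 97/4, 7*sqrt(2)}), ProductSet(Interval.Lopen(3/4, 7/5), Interval.Ropen(-55/9, 4*E)))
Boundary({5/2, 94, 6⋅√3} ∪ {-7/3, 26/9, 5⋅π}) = {-7/3, 5/2, 26/9, 94, 6⋅√3, 5⋅π}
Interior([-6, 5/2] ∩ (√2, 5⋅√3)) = (√2, 5/2)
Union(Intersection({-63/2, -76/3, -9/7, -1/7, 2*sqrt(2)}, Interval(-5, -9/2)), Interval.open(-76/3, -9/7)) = Interval.open(-76/3, -9/7)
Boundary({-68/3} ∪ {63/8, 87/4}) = {-68/3, 63/8, 87/4}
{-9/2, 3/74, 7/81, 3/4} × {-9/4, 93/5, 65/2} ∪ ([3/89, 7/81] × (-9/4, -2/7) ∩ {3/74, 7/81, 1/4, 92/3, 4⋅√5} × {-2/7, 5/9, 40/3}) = {-9/2, 3/74, 7/81, 3/4} × {-9/4, 93/5, 65/2}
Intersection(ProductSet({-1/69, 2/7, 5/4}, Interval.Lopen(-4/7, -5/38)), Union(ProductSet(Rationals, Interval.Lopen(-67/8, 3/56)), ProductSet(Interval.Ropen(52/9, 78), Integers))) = ProductSet({-1/69, 2/7, 5/4}, Interval.Lopen(-4/7, -5/38))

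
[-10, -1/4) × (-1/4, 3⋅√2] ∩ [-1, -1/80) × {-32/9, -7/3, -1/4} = ∅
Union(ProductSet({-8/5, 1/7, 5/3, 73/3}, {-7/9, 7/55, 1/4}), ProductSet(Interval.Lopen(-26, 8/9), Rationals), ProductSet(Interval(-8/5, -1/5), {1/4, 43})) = Union(ProductSet({-8/5, 1/7, 5/3, 73/3}, {-7/9, 7/55, 1/4}), ProductSet(Interval.Lopen(-26, 8/9), Rationals))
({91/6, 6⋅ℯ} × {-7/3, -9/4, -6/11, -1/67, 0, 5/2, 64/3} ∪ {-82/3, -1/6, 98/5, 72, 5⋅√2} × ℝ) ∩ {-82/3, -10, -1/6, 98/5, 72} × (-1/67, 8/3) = {-82/3, -1/6, 98/5, 72} × (-1/67, 8/3)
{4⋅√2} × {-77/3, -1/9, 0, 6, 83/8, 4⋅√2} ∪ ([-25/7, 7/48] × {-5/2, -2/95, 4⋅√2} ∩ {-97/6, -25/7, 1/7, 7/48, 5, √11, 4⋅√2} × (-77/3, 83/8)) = ({-25/7, 1/7, 7/48} × {-5/2, -2/95, 4⋅√2}) ∪ ({4⋅√2} × {-77/3, -1/9, 0, 6, 83/8, 4⋅√2})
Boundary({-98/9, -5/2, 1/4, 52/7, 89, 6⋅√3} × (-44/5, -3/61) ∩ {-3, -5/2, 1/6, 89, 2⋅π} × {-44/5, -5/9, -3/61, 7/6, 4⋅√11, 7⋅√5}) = {-5/2, 89} × {-5/9}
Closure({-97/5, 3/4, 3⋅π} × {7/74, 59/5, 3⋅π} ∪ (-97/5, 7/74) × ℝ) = ([-97/5, 7/74] × ℝ) ∪ ({-97/5, 3/4, 3⋅π} × {7/74, 59/5, 3⋅π})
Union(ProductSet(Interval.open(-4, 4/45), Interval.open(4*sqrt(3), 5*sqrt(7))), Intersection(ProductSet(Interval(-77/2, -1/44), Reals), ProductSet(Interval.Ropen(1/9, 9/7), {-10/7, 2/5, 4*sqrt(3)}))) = ProductSet(Interval.open(-4, 4/45), Interval.open(4*sqrt(3), 5*sqrt(7)))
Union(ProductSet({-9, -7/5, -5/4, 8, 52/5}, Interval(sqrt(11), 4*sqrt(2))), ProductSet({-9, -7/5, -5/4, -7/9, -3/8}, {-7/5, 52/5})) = Union(ProductSet({-9, -7/5, -5/4, -7/9, -3/8}, {-7/5, 52/5}), ProductSet({-9, -7/5, -5/4, 8, 52/5}, Interval(sqrt(11), 4*sqrt(2))))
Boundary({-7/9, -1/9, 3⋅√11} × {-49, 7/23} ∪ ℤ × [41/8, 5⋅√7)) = (ℤ × [41/8, 5⋅√7]) ∪ ({-7/9, -1/9, 3⋅√11} × {-49, 7/23})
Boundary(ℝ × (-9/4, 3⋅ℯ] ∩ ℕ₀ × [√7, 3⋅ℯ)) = ℕ₀ × [√7, 3⋅ℯ]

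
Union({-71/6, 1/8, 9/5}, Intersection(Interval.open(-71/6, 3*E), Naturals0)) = Union({-71/6, 1/8, 9/5}, Range(0, 9, 1))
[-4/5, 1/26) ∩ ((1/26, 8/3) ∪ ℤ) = {0}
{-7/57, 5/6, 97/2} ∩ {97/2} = {97/2}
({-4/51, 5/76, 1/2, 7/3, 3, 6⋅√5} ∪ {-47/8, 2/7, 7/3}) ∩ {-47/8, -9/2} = {-47/8}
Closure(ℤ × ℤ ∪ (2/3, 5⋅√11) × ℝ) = (ℤ × ℤ) ∪ ([2/3, 5⋅√11] × ℝ)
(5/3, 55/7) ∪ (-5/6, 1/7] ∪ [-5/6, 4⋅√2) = [-5/6, 55/7)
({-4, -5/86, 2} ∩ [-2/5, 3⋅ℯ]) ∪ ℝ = ℝ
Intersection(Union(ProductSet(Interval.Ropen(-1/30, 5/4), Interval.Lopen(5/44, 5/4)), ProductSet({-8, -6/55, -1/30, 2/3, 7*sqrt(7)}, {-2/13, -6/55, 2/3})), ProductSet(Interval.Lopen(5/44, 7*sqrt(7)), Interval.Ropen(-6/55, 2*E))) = Union(ProductSet({2/3, 7*sqrt(7)}, {-6/55, 2/3}), ProductSet(Interval.open(5/44, 5/4), Interval.Lopen(5/44, 5/4)))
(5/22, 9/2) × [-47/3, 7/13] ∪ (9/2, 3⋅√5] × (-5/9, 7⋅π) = ((5/22, 9/2) × [-47/3, 7/13]) ∪ ((9/2, 3⋅√5] × (-5/9, 7⋅π))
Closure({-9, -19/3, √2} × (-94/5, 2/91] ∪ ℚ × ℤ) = (ℝ × ℤ) ∪ ({-9, -19/3, √2} × [-94/5, 2/91])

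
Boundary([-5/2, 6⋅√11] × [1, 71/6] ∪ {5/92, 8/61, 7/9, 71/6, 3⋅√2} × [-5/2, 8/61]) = ({-5/2, 6⋅√11} × [1, 71/6]) ∪ ([-5/2, 6⋅√11] × {1, 71/6}) ∪ ({5/92, 8/61, 7/9, 71/6, 3⋅√2} × [-5/2, 8/61])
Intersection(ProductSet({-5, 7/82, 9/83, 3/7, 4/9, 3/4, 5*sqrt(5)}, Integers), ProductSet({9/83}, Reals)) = ProductSet({9/83}, Integers)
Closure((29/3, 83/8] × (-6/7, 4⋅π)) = ({29/3, 83/8} × [-6/7, 4⋅π]) ∪ ([29/3, 83/8] × {-6/7, 4⋅π}) ∪ ((29/3, 83/8] × (-6/7, 4⋅π))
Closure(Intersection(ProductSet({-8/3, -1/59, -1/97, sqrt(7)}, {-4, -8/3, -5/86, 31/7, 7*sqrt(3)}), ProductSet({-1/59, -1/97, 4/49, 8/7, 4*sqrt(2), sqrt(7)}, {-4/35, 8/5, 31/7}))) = ProductSet({-1/59, -1/97, sqrt(7)}, {31/7})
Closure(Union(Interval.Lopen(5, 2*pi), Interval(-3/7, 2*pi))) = Interval(-3/7, 2*pi)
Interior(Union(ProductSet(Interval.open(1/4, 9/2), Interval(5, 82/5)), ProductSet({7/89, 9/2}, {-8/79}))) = ProductSet(Interval.open(1/4, 9/2), Interval.open(5, 82/5))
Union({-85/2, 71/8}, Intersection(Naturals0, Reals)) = Union({-85/2, 71/8}, Naturals0)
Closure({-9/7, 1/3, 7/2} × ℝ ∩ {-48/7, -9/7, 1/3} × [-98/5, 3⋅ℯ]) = {-9/7, 1/3} × [-98/5, 3⋅ℯ]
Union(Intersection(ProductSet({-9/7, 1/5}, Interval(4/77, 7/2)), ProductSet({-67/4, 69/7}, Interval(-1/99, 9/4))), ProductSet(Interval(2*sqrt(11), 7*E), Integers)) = ProductSet(Interval(2*sqrt(11), 7*E), Integers)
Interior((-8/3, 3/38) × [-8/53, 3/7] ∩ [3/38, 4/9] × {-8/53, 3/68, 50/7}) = ∅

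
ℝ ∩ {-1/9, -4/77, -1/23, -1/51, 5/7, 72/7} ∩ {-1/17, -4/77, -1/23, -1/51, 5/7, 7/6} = {-4/77, -1/23, -1/51, 5/7}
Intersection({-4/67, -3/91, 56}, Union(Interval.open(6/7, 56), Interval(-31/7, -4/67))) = {-4/67}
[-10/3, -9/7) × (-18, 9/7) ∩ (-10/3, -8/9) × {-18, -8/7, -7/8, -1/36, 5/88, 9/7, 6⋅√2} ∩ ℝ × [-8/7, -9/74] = (-10/3, -9/7) × {-8/7, -7/8}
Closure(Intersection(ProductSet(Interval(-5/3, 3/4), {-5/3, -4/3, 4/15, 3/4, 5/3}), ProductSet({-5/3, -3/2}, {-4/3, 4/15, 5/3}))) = ProductSet({-5/3, -3/2}, {-4/3, 4/15, 5/3})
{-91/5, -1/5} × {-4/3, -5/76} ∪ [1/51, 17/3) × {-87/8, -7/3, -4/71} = ({-91/5, -1/5} × {-4/3, -5/76}) ∪ ([1/51, 17/3) × {-87/8, -7/3, -4/71})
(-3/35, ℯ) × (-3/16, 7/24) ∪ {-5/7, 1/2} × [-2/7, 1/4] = ({-5/7, 1/2} × [-2/7, 1/4]) ∪ ((-3/35, ℯ) × (-3/16, 7/24))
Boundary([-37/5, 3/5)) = {-37/5, 3/5}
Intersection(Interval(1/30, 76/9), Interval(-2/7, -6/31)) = EmptySet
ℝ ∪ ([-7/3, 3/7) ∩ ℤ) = ℝ ∪ {-2, -1, 0}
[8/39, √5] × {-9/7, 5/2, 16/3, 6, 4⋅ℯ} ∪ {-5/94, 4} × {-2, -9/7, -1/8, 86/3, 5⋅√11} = ({-5/94, 4} × {-2, -9/7, -1/8, 86/3, 5⋅√11}) ∪ ([8/39, √5] × {-9/7, 5/2, 16/3, 6, 4⋅ℯ})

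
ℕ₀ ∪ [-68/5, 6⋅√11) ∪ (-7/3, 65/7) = [-68/5, 6⋅√11) ∪ ℕ₀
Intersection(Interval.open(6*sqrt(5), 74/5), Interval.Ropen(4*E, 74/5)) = Interval.open(6*sqrt(5), 74/5)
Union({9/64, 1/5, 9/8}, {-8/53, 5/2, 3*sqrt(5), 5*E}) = {-8/53, 9/64, 1/5, 9/8, 5/2, 3*sqrt(5), 5*E}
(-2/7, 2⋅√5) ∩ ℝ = (-2/7, 2⋅√5)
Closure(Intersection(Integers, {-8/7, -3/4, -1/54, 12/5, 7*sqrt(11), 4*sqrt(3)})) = EmptySet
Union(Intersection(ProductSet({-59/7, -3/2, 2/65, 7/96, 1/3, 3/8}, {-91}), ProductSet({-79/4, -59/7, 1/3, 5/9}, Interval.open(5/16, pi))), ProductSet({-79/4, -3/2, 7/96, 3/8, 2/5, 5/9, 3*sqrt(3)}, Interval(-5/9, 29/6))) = ProductSet({-79/4, -3/2, 7/96, 3/8, 2/5, 5/9, 3*sqrt(3)}, Interval(-5/9, 29/6))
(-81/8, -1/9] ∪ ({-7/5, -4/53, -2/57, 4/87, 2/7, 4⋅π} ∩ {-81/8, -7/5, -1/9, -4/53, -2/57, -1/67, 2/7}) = (-81/8, -1/9] ∪ {-4/53, -2/57, 2/7}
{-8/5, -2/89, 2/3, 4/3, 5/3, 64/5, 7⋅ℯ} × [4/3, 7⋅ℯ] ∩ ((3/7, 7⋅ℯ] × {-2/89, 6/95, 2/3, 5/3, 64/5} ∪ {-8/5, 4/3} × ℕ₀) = ({-8/5, 4/3} × {2, 3, …, 19}) ∪ ({2/3, 4/3, 5/3, 64/5, 7⋅ℯ} × {5/3, 64/5})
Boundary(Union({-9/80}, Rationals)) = Reals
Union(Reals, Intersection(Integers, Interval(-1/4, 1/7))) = Union(Range(0, 1, 1), Reals)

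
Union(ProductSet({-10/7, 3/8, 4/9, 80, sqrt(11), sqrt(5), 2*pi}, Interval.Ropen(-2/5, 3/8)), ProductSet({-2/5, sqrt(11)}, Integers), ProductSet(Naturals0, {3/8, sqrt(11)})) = Union(ProductSet({-2/5, sqrt(11)}, Integers), ProductSet({-10/7, 3/8, 4/9, 80, sqrt(11), sqrt(5), 2*pi}, Interval.Ropen(-2/5, 3/8)), ProductSet(Naturals0, {3/8, sqrt(11)}))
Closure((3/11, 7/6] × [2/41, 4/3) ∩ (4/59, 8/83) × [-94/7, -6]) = ∅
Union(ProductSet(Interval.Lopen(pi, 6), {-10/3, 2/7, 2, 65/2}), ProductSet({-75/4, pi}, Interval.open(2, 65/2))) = Union(ProductSet({-75/4, pi}, Interval.open(2, 65/2)), ProductSet(Interval.Lopen(pi, 6), {-10/3, 2/7, 2, 65/2}))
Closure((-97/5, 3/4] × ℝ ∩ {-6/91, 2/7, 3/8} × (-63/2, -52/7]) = {-6/91, 2/7, 3/8} × [-63/2, -52/7]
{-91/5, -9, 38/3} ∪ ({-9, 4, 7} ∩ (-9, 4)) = {-91/5, -9, 38/3}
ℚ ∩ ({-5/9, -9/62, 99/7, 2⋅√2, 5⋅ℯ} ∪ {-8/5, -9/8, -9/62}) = {-8/5, -9/8, -5/9, -9/62, 99/7}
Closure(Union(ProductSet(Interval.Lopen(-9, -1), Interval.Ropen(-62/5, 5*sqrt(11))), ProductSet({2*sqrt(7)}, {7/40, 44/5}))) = Union(ProductSet({2*sqrt(7)}, {7/40, 44/5}), ProductSet({-9, -1}, Interval(-62/5, 5*sqrt(11))), ProductSet(Interval(-9, -1), {-62/5, 5*sqrt(11)}), ProductSet(Interval.Lopen(-9, -1), Interval.Ropen(-62/5, 5*sqrt(11))))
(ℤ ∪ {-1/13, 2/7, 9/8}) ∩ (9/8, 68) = {2, 3, …, 67}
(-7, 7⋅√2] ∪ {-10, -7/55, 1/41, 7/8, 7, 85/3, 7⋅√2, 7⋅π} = {-10, 85/3, 7⋅π} ∪ (-7, 7⋅√2]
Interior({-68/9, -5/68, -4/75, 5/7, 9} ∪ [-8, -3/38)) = (-8, -3/38)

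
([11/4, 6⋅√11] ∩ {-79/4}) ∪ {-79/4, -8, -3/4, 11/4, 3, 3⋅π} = {-79/4, -8, -3/4, 11/4, 3, 3⋅π}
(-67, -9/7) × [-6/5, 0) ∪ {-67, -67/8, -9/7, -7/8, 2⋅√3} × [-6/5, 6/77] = ((-67, -9/7) × [-6/5, 0)) ∪ ({-67, -67/8, -9/7, -7/8, 2⋅√3} × [-6/5, 6/77])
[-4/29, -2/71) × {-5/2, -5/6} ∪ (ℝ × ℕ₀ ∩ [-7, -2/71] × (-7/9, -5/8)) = [-4/29, -2/71) × {-5/2, -5/6}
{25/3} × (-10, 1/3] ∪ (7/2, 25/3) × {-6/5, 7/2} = ({25/3} × (-10, 1/3]) ∪ ((7/2, 25/3) × {-6/5, 7/2})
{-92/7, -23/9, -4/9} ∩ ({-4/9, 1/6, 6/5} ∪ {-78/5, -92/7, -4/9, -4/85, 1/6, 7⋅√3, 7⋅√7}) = {-92/7, -4/9}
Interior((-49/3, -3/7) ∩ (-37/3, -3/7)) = (-37/3, -3/7)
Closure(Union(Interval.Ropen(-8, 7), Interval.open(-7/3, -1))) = Interval(-8, 7)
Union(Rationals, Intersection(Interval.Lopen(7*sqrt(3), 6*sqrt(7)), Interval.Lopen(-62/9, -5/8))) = Rationals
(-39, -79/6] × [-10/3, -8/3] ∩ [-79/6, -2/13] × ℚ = {-79/6} × (ℚ ∩ [-10/3, -8/3])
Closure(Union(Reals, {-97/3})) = Reals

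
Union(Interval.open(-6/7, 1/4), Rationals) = Union(Interval(-6/7, 1/4), Rationals)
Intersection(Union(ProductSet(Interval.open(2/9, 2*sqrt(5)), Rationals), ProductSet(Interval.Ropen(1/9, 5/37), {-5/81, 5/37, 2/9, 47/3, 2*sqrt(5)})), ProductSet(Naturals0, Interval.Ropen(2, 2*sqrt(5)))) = ProductSet(Range(1, 5, 1), Intersection(Interval.Ropen(2, 2*sqrt(5)), Rationals))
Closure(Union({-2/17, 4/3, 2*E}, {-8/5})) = {-8/5, -2/17, 4/3, 2*E}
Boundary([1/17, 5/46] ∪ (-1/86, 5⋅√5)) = {-1/86, 5⋅√5}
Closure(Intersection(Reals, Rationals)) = Reals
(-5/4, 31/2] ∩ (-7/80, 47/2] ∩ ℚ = ℚ ∩ (-7/80, 31/2]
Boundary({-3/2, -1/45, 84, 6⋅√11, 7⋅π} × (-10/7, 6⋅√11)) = {-3/2, -1/45, 84, 6⋅√11, 7⋅π} × [-10/7, 6⋅√11]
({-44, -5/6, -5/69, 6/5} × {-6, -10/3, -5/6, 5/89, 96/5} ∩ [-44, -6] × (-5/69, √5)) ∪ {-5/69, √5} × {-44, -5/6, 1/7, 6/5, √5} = ({-44} × {5/89}) ∪ ({-5/69, √5} × {-44, -5/6, 1/7, 6/5, √5})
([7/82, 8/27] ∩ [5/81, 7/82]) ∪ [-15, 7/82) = [-15, 7/82]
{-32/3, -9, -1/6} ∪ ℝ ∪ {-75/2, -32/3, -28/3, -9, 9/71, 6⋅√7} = ℝ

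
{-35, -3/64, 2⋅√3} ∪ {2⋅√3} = {-35, -3/64, 2⋅√3}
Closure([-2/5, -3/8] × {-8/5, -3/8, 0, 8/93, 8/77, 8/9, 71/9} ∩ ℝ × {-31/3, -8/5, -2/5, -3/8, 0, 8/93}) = [-2/5, -3/8] × {-8/5, -3/8, 0, 8/93}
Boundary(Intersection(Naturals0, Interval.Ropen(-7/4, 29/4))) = Range(0, 8, 1)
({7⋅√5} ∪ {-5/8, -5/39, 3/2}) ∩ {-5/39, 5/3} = {-5/39}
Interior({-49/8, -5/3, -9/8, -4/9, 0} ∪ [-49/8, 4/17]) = (-49/8, 4/17)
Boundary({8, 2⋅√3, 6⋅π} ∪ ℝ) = ∅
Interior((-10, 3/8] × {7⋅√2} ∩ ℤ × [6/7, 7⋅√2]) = ∅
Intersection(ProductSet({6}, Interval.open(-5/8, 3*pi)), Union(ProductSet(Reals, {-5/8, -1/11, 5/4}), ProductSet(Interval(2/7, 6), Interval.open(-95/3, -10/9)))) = ProductSet({6}, {-1/11, 5/4})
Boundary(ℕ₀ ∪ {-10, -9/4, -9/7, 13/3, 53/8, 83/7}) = {-10, -9/4, -9/7, 13/3, 53/8, 83/7} ∪ ℕ₀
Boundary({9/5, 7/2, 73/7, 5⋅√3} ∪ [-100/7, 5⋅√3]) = {-100/7, 73/7, 5⋅√3}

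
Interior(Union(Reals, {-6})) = Reals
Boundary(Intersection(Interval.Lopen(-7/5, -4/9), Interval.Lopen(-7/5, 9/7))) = {-7/5, -4/9}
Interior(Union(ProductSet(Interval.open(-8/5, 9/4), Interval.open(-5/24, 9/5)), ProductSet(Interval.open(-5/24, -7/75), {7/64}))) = ProductSet(Interval.open(-8/5, 9/4), Interval.open(-5/24, 9/5))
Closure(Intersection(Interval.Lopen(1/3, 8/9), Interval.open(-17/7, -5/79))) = EmptySet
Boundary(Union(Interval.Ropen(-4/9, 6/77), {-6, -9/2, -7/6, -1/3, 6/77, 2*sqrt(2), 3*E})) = {-6, -9/2, -7/6, -4/9, 6/77, 2*sqrt(2), 3*E}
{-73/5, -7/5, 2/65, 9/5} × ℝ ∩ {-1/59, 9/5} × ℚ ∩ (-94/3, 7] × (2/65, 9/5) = {9/5} × (ℚ ∩ (2/65, 9/5))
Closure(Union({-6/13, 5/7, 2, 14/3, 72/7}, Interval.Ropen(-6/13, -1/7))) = Union({5/7, 2, 14/3, 72/7}, Interval(-6/13, -1/7))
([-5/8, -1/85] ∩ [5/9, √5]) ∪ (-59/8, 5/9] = (-59/8, 5/9]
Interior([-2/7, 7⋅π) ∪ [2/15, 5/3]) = (-2/7, 7⋅π)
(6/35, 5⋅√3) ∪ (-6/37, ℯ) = (-6/37, 5⋅√3)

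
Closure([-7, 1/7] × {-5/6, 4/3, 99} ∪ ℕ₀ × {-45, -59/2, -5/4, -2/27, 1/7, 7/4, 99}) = ([-7, 1/7] × {-5/6, 4/3, 99}) ∪ (ℕ₀ × {-45, -59/2, -5/4, -2/27, 1/7, 7/4, 99})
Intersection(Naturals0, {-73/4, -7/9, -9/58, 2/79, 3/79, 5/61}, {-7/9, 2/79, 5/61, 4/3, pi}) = EmptySet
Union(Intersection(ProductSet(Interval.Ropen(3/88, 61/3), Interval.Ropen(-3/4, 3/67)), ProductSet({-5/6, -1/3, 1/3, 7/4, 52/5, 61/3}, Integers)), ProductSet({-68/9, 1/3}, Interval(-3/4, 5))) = Union(ProductSet({-68/9, 1/3}, Interval(-3/4, 5)), ProductSet({1/3, 7/4, 52/5}, Range(0, 1, 1)))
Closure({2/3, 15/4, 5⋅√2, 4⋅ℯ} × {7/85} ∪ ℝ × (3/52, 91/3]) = ℝ × [3/52, 91/3]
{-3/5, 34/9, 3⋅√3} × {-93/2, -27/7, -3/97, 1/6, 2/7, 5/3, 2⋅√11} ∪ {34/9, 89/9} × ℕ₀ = ({34/9, 89/9} × ℕ₀) ∪ ({-3/5, 34/9, 3⋅√3} × {-93/2, -27/7, -3/97, 1/6, 2/7, 5/3, 2⋅√11})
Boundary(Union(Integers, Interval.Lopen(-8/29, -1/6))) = Union(Complement(Integers, Interval.open(-8/29, -1/6)), {-8/29, -1/6})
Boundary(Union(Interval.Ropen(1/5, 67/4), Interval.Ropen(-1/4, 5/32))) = {-1/4, 5/32, 1/5, 67/4}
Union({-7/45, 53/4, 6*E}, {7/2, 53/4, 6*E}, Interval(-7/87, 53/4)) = Union({-7/45, 6*E}, Interval(-7/87, 53/4))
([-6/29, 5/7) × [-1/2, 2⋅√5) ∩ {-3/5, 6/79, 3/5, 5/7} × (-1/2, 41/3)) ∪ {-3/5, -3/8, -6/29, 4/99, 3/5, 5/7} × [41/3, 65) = ({6/79, 3/5} × (-1/2, 2⋅√5)) ∪ ({-3/5, -3/8, -6/29, 4/99, 3/5, 5/7} × [41/3, 65))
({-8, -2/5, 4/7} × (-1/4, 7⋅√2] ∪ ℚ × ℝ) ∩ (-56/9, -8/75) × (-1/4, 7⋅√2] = (ℚ ∩ (-56/9, -8/75)) × (-1/4, 7⋅√2]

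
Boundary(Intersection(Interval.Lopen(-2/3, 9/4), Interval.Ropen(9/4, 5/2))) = {9/4}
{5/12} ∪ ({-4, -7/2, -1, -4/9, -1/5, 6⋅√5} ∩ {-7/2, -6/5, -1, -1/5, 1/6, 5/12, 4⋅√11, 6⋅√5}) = {-7/2, -1, -1/5, 5/12, 6⋅√5}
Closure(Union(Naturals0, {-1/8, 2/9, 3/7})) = Union({-1/8, 2/9, 3/7}, Naturals0)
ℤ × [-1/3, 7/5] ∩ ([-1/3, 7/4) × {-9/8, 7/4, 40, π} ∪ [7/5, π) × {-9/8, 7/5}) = {2, 3} × {7/5}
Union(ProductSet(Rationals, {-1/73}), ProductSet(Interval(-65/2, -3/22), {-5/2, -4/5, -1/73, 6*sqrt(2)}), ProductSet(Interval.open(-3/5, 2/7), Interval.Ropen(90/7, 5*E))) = Union(ProductSet(Interval(-65/2, -3/22), {-5/2, -4/5, -1/73, 6*sqrt(2)}), ProductSet(Interval.open(-3/5, 2/7), Interval.Ropen(90/7, 5*E)), ProductSet(Rationals, {-1/73}))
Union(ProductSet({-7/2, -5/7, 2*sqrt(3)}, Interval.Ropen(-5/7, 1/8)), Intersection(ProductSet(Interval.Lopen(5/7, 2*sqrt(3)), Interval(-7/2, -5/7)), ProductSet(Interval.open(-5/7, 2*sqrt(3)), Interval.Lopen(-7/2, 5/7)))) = Union(ProductSet({-7/2, -5/7, 2*sqrt(3)}, Interval.Ropen(-5/7, 1/8)), ProductSet(Interval.open(5/7, 2*sqrt(3)), Interval.Lopen(-7/2, -5/7)))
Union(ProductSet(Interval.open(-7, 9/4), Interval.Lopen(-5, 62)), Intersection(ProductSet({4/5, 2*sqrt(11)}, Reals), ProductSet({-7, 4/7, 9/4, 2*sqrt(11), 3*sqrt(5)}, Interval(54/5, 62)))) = Union(ProductSet({2*sqrt(11)}, Interval(54/5, 62)), ProductSet(Interval.open(-7, 9/4), Interval.Lopen(-5, 62)))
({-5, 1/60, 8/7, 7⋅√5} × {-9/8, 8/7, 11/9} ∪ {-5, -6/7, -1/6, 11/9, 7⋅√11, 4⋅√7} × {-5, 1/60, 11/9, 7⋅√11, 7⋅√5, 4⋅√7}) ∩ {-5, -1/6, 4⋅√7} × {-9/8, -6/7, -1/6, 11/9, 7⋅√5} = ({-5} × {-9/8, 11/9}) ∪ ({-5, -1/6, 4⋅√7} × {11/9, 7⋅√5})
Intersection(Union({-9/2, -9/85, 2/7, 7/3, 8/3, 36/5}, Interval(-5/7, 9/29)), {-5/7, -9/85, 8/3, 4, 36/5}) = {-5/7, -9/85, 8/3, 36/5}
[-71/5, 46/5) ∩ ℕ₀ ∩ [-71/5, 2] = {0, 1, 2}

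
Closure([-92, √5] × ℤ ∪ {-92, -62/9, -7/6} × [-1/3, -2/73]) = ([-92, √5] × ℤ) ∪ ({-92, -62/9, -7/6} × [-1/3, -2/73])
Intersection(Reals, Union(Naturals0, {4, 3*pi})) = Union({3*pi}, Naturals0)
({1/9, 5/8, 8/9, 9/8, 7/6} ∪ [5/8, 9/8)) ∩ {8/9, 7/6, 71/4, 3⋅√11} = {8/9, 7/6}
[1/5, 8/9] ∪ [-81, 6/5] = [-81, 6/5]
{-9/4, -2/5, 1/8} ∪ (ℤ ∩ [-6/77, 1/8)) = {-9/4, -2/5, 1/8} ∪ {0}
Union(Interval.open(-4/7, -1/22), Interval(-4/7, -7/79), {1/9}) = Union({1/9}, Interval.Ropen(-4/7, -1/22))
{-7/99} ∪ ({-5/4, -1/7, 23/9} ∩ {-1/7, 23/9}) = {-1/7, -7/99, 23/9}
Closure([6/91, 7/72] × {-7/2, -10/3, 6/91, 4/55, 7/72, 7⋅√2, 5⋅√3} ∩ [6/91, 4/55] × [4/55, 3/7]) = [6/91, 4/55] × {4/55, 7/72}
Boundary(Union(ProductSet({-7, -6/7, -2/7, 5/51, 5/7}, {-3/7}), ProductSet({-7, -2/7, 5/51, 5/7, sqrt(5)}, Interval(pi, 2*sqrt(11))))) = Union(ProductSet({-7, -6/7, -2/7, 5/51, 5/7}, {-3/7}), ProductSet({-7, -2/7, 5/51, 5/7, sqrt(5)}, Interval(pi, 2*sqrt(11))))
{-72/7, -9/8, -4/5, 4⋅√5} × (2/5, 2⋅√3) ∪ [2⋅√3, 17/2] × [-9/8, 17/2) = ([2⋅√3, 17/2] × [-9/8, 17/2)) ∪ ({-72/7, -9/8, -4/5, 4⋅√5} × (2/5, 2⋅√3))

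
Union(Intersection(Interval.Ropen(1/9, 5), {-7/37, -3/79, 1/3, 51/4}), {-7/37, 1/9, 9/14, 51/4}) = {-7/37, 1/9, 1/3, 9/14, 51/4}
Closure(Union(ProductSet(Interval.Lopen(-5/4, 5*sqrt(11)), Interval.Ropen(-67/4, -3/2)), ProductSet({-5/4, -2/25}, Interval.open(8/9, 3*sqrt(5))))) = Union(ProductSet({-5/4, -2/25}, Interval(8/9, 3*sqrt(5))), ProductSet({-5/4, 5*sqrt(11)}, Interval(-67/4, -3/2)), ProductSet(Interval(-5/4, 5*sqrt(11)), {-67/4, -3/2}), ProductSet(Interval.Lopen(-5/4, 5*sqrt(11)), Interval.Ropen(-67/4, -3/2)))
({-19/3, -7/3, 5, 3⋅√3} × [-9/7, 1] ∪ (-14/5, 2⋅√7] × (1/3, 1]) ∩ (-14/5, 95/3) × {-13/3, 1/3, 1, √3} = ({-7/3, 5, 3⋅√3} × {1/3, 1}) ∪ ((-14/5, 2⋅√7] × {1})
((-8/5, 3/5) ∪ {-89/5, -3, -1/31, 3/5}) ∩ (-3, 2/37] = (-8/5, 2/37]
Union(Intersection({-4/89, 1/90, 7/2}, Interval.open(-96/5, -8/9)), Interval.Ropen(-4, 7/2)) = Interval.Ropen(-4, 7/2)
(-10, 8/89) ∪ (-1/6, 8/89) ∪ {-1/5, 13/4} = (-10, 8/89) ∪ {13/4}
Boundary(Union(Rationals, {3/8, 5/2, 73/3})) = Reals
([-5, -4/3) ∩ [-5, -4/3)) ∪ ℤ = ℤ ∪ [-5, -4/3)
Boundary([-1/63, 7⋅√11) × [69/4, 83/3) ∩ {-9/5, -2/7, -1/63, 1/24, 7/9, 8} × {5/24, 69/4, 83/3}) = {-1/63, 1/24, 7/9, 8} × {69/4}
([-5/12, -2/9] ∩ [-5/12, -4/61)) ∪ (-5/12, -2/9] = [-5/12, -2/9]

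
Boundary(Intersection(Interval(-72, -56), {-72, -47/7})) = {-72}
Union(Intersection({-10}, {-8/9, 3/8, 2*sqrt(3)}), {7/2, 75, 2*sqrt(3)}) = {7/2, 75, 2*sqrt(3)}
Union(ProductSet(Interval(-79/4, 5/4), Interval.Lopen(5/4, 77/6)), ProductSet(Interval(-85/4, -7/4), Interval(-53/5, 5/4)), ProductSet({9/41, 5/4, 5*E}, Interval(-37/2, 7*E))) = Union(ProductSet({9/41, 5/4, 5*E}, Interval(-37/2, 7*E)), ProductSet(Interval(-85/4, -7/4), Interval(-53/5, 5/4)), ProductSet(Interval(-79/4, 5/4), Interval.Lopen(5/4, 77/6)))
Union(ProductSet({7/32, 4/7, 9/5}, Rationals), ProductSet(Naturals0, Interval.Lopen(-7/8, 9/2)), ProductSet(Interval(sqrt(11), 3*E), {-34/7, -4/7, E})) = Union(ProductSet({7/32, 4/7, 9/5}, Rationals), ProductSet(Interval(sqrt(11), 3*E), {-34/7, -4/7, E}), ProductSet(Naturals0, Interval.Lopen(-7/8, 9/2)))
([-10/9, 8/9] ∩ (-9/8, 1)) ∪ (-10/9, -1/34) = [-10/9, 8/9]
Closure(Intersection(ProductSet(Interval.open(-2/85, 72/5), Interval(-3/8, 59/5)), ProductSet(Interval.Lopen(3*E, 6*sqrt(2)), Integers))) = ProductSet(Interval(3*E, 6*sqrt(2)), Range(0, 12, 1))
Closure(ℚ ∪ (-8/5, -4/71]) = ℚ ∪ (-∞, ∞)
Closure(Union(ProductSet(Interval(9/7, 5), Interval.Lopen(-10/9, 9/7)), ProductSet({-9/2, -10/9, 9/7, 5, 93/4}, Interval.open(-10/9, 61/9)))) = Union(ProductSet({-9/2, -10/9, 9/7, 5, 93/4}, Interval(-10/9, 61/9)), ProductSet(Interval(9/7, 5), Interval(-10/9, 9/7)))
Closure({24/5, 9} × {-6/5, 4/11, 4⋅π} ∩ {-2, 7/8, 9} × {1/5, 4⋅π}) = {9} × {4⋅π}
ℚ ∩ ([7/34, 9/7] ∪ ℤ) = ℤ ∪ (ℚ ∩ [7/34, 9/7])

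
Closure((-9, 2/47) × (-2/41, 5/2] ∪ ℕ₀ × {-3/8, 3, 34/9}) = (ℕ₀ × {-3/8, 3, 34/9}) ∪ ({-9, 2/47} × [-2/41, 5/2]) ∪ ([-9, 2/47] × {-2/41, 5/2}) ∪ ((-9, 2/47) × (-2/41, 5/2])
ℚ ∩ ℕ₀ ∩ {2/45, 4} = {4}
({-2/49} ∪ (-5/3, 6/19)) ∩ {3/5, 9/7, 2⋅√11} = ∅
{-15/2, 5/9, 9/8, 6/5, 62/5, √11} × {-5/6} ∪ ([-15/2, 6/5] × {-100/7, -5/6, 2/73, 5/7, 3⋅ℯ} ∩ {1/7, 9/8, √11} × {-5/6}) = {-15/2, 1/7, 5/9, 9/8, 6/5, 62/5, √11} × {-5/6}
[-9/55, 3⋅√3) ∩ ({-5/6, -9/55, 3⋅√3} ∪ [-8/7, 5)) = [-9/55, 5)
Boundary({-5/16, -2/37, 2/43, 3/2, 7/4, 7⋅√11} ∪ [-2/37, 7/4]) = {-5/16, -2/37, 7/4, 7⋅√11}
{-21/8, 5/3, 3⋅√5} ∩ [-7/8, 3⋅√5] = {5/3, 3⋅√5}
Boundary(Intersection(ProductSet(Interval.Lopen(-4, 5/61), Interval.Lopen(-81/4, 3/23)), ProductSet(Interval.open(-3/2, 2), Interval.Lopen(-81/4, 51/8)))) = Union(ProductSet({-3/2, 5/61}, Interval(-81/4, 3/23)), ProductSet(Interval(-3/2, 5/61), {-81/4, 3/23}))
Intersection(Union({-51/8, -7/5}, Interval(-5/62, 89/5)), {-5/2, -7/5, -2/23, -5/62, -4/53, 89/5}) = {-7/5, -5/62, -4/53, 89/5}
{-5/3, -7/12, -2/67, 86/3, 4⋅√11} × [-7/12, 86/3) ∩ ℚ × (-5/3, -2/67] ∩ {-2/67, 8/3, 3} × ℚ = {-2/67} × (ℚ ∩ [-7/12, -2/67])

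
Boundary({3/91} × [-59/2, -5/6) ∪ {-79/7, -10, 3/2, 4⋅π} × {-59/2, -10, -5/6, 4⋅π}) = ({3/91} × [-59/2, -5/6]) ∪ ({-79/7, -10, 3/2, 4⋅π} × {-59/2, -10, -5/6, 4⋅π})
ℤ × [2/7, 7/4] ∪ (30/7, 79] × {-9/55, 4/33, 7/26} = (ℤ × [2/7, 7/4]) ∪ ((30/7, 79] × {-9/55, 4/33, 7/26})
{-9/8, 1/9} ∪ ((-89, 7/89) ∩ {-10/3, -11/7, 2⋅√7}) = {-10/3, -11/7, -9/8, 1/9}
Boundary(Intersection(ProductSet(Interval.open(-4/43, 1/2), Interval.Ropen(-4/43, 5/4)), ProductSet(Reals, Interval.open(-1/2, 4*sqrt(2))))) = Union(ProductSet({-4/43, 1/2}, Interval(-4/43, 5/4)), ProductSet(Interval(-4/43, 1/2), {-4/43, 5/4}))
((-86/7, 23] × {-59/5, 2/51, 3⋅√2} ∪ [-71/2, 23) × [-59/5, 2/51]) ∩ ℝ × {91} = ∅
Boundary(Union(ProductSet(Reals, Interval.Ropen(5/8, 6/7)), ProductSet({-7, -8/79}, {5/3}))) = Union(ProductSet({-7, -8/79}, {5/3}), ProductSet(Reals, {5/8, 6/7}))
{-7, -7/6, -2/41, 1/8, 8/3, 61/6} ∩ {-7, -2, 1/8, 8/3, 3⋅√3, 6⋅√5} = {-7, 1/8, 8/3}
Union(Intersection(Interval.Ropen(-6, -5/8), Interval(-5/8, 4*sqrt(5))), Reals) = Reals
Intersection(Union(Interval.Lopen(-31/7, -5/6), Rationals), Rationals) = Union(Intersection(Interval(-31/7, -5/6), Rationals), Rationals)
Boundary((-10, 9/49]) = {-10, 9/49}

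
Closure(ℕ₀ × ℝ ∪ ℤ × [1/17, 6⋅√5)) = (ℕ₀ × ℝ) ∪ (ℤ × [1/17, 6⋅√5])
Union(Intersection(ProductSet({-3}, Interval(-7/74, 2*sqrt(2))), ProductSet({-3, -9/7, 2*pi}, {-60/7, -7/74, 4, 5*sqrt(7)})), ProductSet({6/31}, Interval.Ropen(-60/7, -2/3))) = Union(ProductSet({-3}, {-7/74}), ProductSet({6/31}, Interval.Ropen(-60/7, -2/3)))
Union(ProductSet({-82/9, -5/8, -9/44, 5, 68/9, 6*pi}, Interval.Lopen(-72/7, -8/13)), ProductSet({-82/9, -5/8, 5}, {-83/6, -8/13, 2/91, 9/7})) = Union(ProductSet({-82/9, -5/8, 5}, {-83/6, -8/13, 2/91, 9/7}), ProductSet({-82/9, -5/8, -9/44, 5, 68/9, 6*pi}, Interval.Lopen(-72/7, -8/13)))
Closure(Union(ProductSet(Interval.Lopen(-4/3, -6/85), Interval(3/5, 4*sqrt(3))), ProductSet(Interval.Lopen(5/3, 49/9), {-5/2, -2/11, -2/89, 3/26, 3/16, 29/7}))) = Union(ProductSet(Interval(-4/3, -6/85), Interval(3/5, 4*sqrt(3))), ProductSet(Interval(5/3, 49/9), {-5/2, -2/11, -2/89, 3/26, 3/16, 29/7}))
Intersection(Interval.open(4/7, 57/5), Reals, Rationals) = Intersection(Interval.open(4/7, 57/5), Rationals)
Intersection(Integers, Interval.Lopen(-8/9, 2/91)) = Range(0, 1, 1)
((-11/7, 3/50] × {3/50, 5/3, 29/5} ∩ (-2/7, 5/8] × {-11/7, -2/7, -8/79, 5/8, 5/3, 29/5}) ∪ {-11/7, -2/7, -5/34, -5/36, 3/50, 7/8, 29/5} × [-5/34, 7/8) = ((-2/7, 3/50] × {5/3, 29/5}) ∪ ({-11/7, -2/7, -5/34, -5/36, 3/50, 7/8, 29/5} × [-5/34, 7/8))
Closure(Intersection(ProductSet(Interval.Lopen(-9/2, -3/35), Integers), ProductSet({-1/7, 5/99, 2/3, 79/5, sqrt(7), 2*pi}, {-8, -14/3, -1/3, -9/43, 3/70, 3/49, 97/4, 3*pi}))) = ProductSet({-1/7}, {-8})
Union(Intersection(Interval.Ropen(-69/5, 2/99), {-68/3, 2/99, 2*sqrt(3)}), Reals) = Reals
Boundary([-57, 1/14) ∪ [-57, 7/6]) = {-57, 7/6}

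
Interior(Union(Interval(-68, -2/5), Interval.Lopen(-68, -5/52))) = Interval.open(-68, -5/52)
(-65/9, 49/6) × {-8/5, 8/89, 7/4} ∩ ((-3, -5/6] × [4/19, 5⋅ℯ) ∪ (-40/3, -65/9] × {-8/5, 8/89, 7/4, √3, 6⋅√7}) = (-3, -5/6] × {7/4}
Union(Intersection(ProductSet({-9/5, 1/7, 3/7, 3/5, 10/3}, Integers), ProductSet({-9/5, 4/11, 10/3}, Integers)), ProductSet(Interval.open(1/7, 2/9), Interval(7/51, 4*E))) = Union(ProductSet({-9/5, 10/3}, Integers), ProductSet(Interval.open(1/7, 2/9), Interval(7/51, 4*E)))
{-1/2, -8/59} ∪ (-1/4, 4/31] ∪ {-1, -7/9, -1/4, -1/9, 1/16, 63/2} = {-1, -7/9, -1/2, 63/2} ∪ [-1/4, 4/31]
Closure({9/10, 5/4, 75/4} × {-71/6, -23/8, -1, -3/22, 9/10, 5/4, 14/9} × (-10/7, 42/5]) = {9/10, 5/4, 75/4} × {-71/6, -23/8, -1, -3/22, 9/10, 5/4, 14/9} × [-10/7, 42/5]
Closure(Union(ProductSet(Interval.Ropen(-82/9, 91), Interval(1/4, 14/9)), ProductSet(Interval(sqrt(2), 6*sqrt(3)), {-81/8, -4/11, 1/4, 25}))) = Union(ProductSet(Interval(-82/9, 91), Interval(1/4, 14/9)), ProductSet(Interval(sqrt(2), 6*sqrt(3)), {-81/8, -4/11, 1/4, 25}))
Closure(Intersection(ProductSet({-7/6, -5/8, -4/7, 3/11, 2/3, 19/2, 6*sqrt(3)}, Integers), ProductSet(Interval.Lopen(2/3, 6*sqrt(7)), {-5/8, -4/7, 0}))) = ProductSet({19/2, 6*sqrt(3)}, {0})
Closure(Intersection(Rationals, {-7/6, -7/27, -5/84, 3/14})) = {-7/6, -7/27, -5/84, 3/14}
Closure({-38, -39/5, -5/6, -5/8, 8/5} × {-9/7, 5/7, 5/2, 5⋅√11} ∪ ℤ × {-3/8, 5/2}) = (ℤ × {-3/8, 5/2}) ∪ ({-38, -39/5, -5/6, -5/8, 8/5} × {-9/7, 5/7, 5/2, 5⋅√11})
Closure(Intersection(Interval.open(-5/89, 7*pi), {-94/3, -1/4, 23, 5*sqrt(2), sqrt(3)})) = {5*sqrt(2), sqrt(3)}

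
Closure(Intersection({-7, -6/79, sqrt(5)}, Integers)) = {-7}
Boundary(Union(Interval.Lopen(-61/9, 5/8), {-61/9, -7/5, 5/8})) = {-61/9, 5/8}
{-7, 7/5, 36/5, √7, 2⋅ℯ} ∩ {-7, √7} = {-7, √7}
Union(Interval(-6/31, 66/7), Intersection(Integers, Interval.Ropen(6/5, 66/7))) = Union(Interval(-6/31, 66/7), Range(2, 10, 1))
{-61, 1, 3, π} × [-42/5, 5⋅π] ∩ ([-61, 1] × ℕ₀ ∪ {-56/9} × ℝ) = {-61, 1} × {0, 1, …, 15}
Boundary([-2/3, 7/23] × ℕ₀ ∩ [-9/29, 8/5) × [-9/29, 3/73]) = [-9/29, 7/23] × {0}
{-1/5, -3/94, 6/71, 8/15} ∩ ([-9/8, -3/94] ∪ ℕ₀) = {-1/5, -3/94}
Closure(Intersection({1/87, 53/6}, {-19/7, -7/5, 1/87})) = {1/87}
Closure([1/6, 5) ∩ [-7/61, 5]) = [1/6, 5]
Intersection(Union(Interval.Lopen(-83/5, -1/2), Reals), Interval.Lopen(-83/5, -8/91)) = Interval.Lopen(-83/5, -8/91)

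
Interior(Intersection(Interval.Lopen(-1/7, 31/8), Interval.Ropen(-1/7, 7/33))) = Interval.open(-1/7, 7/33)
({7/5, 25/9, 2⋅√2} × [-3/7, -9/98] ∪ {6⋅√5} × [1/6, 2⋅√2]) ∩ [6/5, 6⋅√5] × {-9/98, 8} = {7/5, 25/9, 2⋅√2} × {-9/98}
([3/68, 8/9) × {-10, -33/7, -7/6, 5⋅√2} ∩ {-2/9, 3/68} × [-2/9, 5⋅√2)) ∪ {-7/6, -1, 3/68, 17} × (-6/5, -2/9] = {-7/6, -1, 3/68, 17} × (-6/5, -2/9]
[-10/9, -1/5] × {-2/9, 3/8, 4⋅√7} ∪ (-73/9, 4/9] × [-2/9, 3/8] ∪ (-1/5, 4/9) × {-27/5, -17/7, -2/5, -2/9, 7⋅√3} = ((-73/9, 4/9] × [-2/9, 3/8]) ∪ ([-10/9, -1/5] × {-2/9, 3/8, 4⋅√7}) ∪ ((-1/5, 4/9) × {-27/5, -17/7, -2/5, -2/9, 7⋅√3})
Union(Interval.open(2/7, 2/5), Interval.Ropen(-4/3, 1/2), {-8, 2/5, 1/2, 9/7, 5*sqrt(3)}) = Union({-8, 9/7, 5*sqrt(3)}, Interval(-4/3, 1/2))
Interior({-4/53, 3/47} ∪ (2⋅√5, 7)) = (2⋅√5, 7)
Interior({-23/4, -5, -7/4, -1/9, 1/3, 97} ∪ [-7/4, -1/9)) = (-7/4, -1/9)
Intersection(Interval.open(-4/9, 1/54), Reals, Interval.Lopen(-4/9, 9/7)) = Interval.open(-4/9, 1/54)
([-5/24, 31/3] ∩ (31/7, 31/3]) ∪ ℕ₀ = ℕ₀ ∪ (31/7, 31/3]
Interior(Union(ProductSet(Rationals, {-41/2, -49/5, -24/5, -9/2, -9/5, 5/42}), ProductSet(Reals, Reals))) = ProductSet(Reals, Reals)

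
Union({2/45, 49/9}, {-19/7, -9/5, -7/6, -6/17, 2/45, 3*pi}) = {-19/7, -9/5, -7/6, -6/17, 2/45, 49/9, 3*pi}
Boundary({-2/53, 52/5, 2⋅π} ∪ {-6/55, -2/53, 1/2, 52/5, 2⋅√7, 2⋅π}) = {-6/55, -2/53, 1/2, 52/5, 2⋅√7, 2⋅π}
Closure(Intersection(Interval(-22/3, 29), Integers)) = Range(-7, 30, 1)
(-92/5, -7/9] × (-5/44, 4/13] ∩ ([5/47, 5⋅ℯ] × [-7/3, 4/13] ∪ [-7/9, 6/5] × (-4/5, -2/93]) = {-7/9} × (-5/44, -2/93]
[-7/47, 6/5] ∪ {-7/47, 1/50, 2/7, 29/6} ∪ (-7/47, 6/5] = [-7/47, 6/5] ∪ {29/6}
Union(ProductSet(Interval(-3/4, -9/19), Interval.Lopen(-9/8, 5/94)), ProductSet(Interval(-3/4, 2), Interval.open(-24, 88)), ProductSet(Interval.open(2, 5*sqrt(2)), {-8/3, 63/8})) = Union(ProductSet(Interval(-3/4, 2), Interval.open(-24, 88)), ProductSet(Interval.open(2, 5*sqrt(2)), {-8/3, 63/8}))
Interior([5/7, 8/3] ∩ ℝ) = (5/7, 8/3)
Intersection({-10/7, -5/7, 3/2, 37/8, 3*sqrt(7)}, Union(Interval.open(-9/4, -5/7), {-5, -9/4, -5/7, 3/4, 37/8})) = {-10/7, -5/7, 37/8}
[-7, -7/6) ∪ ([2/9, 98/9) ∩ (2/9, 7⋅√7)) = [-7, -7/6) ∪ (2/9, 98/9)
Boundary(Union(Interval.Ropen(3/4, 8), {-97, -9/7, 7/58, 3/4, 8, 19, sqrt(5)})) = {-97, -9/7, 7/58, 3/4, 8, 19}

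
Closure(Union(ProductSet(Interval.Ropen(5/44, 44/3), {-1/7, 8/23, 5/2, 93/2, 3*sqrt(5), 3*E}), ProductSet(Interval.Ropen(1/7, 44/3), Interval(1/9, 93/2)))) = Union(ProductSet(Interval(5/44, 44/3), {-1/7, 8/23, 5/2, 93/2, 3*sqrt(5), 3*E}), ProductSet(Interval(1/7, 44/3), Interval(1/9, 93/2)))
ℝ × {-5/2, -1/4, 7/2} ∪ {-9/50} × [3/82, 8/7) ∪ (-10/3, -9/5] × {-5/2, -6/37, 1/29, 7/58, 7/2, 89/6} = (ℝ × {-5/2, -1/4, 7/2}) ∪ ({-9/50} × [3/82, 8/7)) ∪ ((-10/3, -9/5] × {-5/2, -6/37, 1/29, 7/58, 7/2, 89/6})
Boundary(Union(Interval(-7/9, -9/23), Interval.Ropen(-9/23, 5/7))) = {-7/9, 5/7}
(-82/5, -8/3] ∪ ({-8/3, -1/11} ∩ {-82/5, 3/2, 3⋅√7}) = (-82/5, -8/3]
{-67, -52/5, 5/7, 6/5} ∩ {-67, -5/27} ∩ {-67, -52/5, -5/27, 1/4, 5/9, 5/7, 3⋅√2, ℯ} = {-67}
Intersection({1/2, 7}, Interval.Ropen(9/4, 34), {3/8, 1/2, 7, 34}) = {7}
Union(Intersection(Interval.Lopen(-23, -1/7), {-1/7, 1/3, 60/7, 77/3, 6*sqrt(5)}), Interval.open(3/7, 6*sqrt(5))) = Union({-1/7}, Interval.open(3/7, 6*sqrt(5)))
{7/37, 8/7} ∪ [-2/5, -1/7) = [-2/5, -1/7) ∪ {7/37, 8/7}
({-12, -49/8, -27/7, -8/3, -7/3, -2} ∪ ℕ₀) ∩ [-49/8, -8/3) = {-49/8, -27/7}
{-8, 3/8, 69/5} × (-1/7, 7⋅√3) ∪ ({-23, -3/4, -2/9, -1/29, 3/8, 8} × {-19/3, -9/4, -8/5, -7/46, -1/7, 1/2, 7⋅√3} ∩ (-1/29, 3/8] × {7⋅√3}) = ({3/8} × {7⋅√3}) ∪ ({-8, 3/8, 69/5} × (-1/7, 7⋅√3))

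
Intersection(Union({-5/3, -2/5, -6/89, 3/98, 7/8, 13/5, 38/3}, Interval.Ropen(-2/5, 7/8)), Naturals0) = Range(0, 1, 1)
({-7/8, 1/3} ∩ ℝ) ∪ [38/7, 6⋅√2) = {-7/8, 1/3} ∪ [38/7, 6⋅√2)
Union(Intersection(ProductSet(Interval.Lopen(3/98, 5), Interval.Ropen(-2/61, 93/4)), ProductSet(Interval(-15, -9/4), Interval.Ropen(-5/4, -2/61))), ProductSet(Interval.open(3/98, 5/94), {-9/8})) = ProductSet(Interval.open(3/98, 5/94), {-9/8})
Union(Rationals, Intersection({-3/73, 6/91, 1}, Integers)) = Rationals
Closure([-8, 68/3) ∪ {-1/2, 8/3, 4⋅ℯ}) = [-8, 68/3]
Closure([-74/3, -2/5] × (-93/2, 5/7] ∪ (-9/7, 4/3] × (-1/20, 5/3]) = ({4/3} × [-1/20, 5/3]) ∪ ([-9/7, 4/3] × {5/3}) ∪ ({-9/7, 4/3} × [5/7, 5/3]) ∪ ([-2/5, 4/3] × {-1/20, 5/3}) ∪ ([-74/3, -2/5] × [-93/2, 5/7]) ∪ ((-9/7, 4/3] × (-1/20, 5/3])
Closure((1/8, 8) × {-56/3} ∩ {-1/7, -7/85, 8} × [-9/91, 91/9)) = ∅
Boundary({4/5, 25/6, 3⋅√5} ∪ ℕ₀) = ℕ₀ ∪ {4/5, 25/6, 3⋅√5}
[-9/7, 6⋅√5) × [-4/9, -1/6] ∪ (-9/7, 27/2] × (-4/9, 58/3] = ((-9/7, 27/2] × (-4/9, 58/3]) ∪ ([-9/7, 6⋅√5) × [-4/9, -1/6])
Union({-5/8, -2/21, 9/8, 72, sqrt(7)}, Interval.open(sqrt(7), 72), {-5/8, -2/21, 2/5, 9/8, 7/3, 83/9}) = Union({-5/8, -2/21, 2/5, 9/8, 7/3}, Interval(sqrt(7), 72))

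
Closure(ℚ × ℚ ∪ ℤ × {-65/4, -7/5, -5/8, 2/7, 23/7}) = ℝ × ℝ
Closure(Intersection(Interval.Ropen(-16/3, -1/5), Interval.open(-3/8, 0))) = Interval(-3/8, -1/5)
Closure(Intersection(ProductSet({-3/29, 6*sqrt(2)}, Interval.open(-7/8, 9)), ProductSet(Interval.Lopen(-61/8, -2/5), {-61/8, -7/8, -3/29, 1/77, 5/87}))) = EmptySet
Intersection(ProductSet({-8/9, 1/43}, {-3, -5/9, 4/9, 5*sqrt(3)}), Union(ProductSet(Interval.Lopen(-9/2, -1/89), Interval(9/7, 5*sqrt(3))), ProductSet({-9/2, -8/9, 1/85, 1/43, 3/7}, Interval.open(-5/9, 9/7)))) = Union(ProductSet({-8/9}, {5*sqrt(3)}), ProductSet({-8/9, 1/43}, {4/9}))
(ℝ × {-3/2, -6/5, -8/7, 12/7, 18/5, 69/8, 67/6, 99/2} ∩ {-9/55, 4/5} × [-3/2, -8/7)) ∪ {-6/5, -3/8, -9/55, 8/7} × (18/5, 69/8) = ({-9/55, 4/5} × {-3/2, -6/5}) ∪ ({-6/5, -3/8, -9/55, 8/7} × (18/5, 69/8))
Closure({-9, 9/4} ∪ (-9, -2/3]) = [-9, -2/3] ∪ {9/4}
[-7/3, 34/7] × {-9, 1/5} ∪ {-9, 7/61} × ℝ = ({-9, 7/61} × ℝ) ∪ ([-7/3, 34/7] × {-9, 1/5})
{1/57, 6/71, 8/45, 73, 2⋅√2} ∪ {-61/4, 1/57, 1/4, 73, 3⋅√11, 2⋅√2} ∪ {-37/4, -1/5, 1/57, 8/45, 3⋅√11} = {-61/4, -37/4, -1/5, 1/57, 6/71, 8/45, 1/4, 73, 3⋅√11, 2⋅√2}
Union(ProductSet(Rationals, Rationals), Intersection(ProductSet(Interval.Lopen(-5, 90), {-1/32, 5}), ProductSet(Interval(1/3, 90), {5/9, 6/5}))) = ProductSet(Rationals, Rationals)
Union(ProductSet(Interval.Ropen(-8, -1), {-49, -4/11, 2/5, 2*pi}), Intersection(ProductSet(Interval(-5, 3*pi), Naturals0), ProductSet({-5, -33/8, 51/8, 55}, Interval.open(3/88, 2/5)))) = ProductSet(Interval.Ropen(-8, -1), {-49, -4/11, 2/5, 2*pi})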